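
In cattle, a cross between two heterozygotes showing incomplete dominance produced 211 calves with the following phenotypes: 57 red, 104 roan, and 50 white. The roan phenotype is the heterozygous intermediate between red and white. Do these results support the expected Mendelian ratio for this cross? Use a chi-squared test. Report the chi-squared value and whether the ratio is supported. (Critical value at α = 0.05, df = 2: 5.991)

0.507; consistent

With incomplete dominance, a heterozygote × heterozygote cross gives a 1:2:1 phenotypic ratio.
The 1:2:1 ratio has 4 parts, so with N = 211 the expected counts are:
  red: 211 × 1/4 = 52.75
  roan: 211 × 2/4 = 105.5
  white: 211 × 1/4 = 52.75
χ² = Σ (O − E)² / E
  red: (57 − 52.75)² / 52.75 = 0.3424
  roan: (104 − 105.5)² / 105.5 = 0.0213
  white: (50 − 52.75)² / 52.75 = 0.1434
χ² = 0.3424 + 0.0213 + 0.1434 = 0.5071 ≈ 0.507
Degrees of freedom = 3 − 1 = 2; critical value at α = 0.05 is 5.991.
Since 0.507 < 5.991, we fail to reject the null hypothesis — the data are consistent with the 1:2:1 ratio.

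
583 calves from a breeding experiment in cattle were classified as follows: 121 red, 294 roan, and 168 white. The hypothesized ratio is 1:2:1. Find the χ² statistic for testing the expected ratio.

7.621

Under the 1:2:1 hypothesis (Σ ratio = 4, N = 583):
  red: 583 × 1/4 = 145.75
  roan: 583 × 2/4 = 291.5
  white: 583 × 1/4 = 145.75
χ² = Σ (O − E)² / E
  red: (121 − 145.75)² / 145.75 = 4.2028
  roan: (294 − 291.5)² / 291.5 = 0.0214
  white: (168 − 145.75)² / 145.75 = 3.3967
χ² = 4.2028 + 0.0214 + 3.3967 = 7.6209 ≈ 7.621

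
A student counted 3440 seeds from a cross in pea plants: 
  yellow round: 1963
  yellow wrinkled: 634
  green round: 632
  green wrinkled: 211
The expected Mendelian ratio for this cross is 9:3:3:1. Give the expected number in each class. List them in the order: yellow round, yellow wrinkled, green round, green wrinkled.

The 9:3:3:1 ratio has 16 parts, so with N = 3440 the expected counts are:
  yellow round: 3440 × 9/16 = 1935
  yellow wrinkled: 3440 × 3/16 = 645
  green round: 3440 × 3/16 = 645
  green wrinkled: 3440 × 1/16 = 215

1935, 645, 645, 215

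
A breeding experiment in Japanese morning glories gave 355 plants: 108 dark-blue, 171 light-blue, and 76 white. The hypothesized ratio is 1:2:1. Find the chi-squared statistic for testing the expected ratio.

Total ratio parts = 4. Expected numbers out of 355:
  dark-blue: 355 × 1/4 = 88.75
  light-blue: 355 × 2/4 = 177.5
  white: 355 × 1/4 = 88.75
χ² = Σ (O − E)² / E
  dark-blue: (108 − 88.75)² / 88.75 = 4.1754
  light-blue: (171 − 177.5)² / 177.5 = 0.2380
  white: (76 − 88.75)² / 88.75 = 1.8317
χ² = 4.1754 + 0.2380 + 1.8317 = 6.2451 ≈ 6.245

6.245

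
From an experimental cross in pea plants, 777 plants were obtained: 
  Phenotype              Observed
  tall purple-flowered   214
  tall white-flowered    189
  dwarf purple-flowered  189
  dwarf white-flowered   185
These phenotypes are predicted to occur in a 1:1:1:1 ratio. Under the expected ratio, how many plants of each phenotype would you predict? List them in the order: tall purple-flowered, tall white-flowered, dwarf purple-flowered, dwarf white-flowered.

194.25, 194.25, 194.25, 194.25

Under the 1:1:1:1 hypothesis (Σ ratio = 4, N = 777):
  tall purple-flowered: 777 × 1/4 = 194.25
  tall white-flowered: 777 × 1/4 = 194.25
  dwarf purple-flowered: 777 × 1/4 = 194.25
  dwarf white-flowered: 777 × 1/4 = 194.25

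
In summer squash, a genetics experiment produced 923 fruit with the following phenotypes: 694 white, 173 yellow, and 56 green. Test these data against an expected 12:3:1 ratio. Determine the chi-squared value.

The 12:3:1 ratio has 16 parts, so with N = 923 the expected counts are:
  white: 923 × 12/16 = 692.25
  yellow: 923 × 3/16 = 173.0625
  green: 923 × 1/16 = 57.6875
χ² = Σ (O − E)² / E
  white: (694 − 692.25)² / 692.25 = 0.0044
  yellow: (173 − 173.0625)² / 173.0625 = 0.0000
  green: (56 − 57.6875)² / 57.6875 = 0.0494
χ² = 0.0044 + 0.0000 + 0.0494 = 0.0538 ≈ 0.054

0.054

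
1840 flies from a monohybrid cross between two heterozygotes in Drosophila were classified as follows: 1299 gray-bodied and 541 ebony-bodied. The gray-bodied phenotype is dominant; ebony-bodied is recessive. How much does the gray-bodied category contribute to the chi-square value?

For a monohybrid cross between heterozygotes with complete dominance, the expected phenotypic ratio is 3:1.
The 3:1 ratio has 4 parts, so with N = 1840 the expected counts are:
  gray-bodied: 1840 × 3/4 = 1380
  ebony-bodied: 1840 × 1/4 = 460
Contribution of gray-bodied: (1299 − 1380)² / 1380 = 4.7543

4.754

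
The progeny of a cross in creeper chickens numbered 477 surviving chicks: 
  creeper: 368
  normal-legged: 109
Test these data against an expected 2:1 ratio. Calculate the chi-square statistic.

23.585

Total ratio parts = 3. Expected numbers out of 477:
  creeper: 477 × 2/3 = 318
  normal-legged: 477 × 1/3 = 159
χ² = Σ (O − E)² / E
  creeper: (368 − 318)² / 318 = 7.8616
  normal-legged: (109 − 159)² / 159 = 15.7233
χ² = 7.8616 + 15.7233 = 23.5849 ≈ 23.585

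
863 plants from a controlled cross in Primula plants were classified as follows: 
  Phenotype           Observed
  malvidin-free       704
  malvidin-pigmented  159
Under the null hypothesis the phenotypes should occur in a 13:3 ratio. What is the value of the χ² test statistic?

The 13:3 ratio has 16 parts, so with N = 863 the expected counts are:
  malvidin-free: 863 × 13/16 = 701.1875
  malvidin-pigmented: 863 × 3/16 = 161.8125
χ² = Σ (O − E)² / E
  malvidin-free: (704 − 701.1875)² / 701.1875 = 0.0113
  malvidin-pigmented: (159 − 161.8125)² / 161.8125 = 0.0489
χ² = 0.0113 + 0.0489 = 0.0602 ≈ 0.060

0.060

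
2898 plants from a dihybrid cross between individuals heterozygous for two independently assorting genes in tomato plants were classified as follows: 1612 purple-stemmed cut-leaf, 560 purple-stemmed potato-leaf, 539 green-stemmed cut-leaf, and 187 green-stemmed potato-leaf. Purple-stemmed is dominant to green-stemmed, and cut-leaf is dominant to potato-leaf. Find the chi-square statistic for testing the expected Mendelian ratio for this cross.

A dihybrid F₂ with independent assortment and complete dominance at both loci gives a 9:3:3:1 phenotypic ratio.
Total ratio parts = 16. Expected numbers out of 2898:
  purple-stemmed cut-leaf: 2898 × 9/16 = 1630.125
  purple-stemmed potato-leaf: 2898 × 3/16 = 543.375
  green-stemmed cut-leaf: 2898 × 3/16 = 543.375
  green-stemmed potato-leaf: 2898 × 1/16 = 181.125
χ² = Σ (O − E)² / E
  purple-stemmed cut-leaf: (1612 − 1630.125)² / 1630.125 = 0.2015
  purple-stemmed potato-leaf: (560 − 543.375)² / 543.375 = 0.5087
  green-stemmed cut-leaf: (539 − 543.375)² / 543.375 = 0.0352
  green-stemmed potato-leaf: (187 − 181.125)² / 181.125 = 0.1906
χ² = 0.2015 + 0.5087 + 0.0352 + 0.1906 = 0.936

0.936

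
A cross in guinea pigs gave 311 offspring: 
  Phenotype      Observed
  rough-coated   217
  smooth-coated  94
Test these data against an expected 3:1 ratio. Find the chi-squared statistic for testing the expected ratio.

Total ratio parts = 4. Expected numbers out of 311:
  rough-coated: 311 × 3/4 = 233.25
  smooth-coated: 311 × 1/4 = 77.75
χ² = Σ (O − E)² / E
  rough-coated: (217 − 233.25)² / 233.25 = 1.1321
  smooth-coated: (94 − 77.75)² / 77.75 = 3.3963
χ² = 1.1321 + 3.3963 = 4.5284 ≈ 4.528

4.528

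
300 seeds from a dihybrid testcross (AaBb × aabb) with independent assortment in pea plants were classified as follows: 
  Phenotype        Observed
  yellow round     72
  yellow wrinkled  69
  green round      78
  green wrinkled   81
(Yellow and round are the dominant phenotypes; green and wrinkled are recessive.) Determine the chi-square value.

1.200

A dihybrid testcross with independent assortment gives a 1:1:1:1 ratio.
Expected counts for N = 300 under a 1:1:1:1 ratio (total parts = 4):
  yellow round: 300 × 1/4 = 75
  yellow wrinkled: 300 × 1/4 = 75
  green round: 300 × 1/4 = 75
  green wrinkled: 300 × 1/4 = 75
χ² = Σ (O − E)² / E
  yellow round: (72 − 75)² / 75 = 0.1200
  yellow wrinkled: (69 − 75)² / 75 = 0.4800
  green round: (78 − 75)² / 75 = 0.1200
  green wrinkled: (81 − 75)² / 75 = 0.4800
χ² = 0.1200 + 0.4800 + 0.1200 + 0.4800 = 1.200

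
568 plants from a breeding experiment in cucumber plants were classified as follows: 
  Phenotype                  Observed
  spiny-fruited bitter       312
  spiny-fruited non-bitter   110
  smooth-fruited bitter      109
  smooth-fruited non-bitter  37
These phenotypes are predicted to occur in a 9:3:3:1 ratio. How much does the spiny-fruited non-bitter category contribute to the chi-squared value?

0.115

Under the 9:3:3:1 hypothesis (Σ ratio = 16, N = 568):
  spiny-fruited bitter: 568 × 9/16 = 319.5
  spiny-fruited non-bitter: 568 × 3/16 = 106.5
  smooth-fruited bitter: 568 × 3/16 = 106.5
  smooth-fruited non-bitter: 568 × 1/16 = 35.5
Contribution of spiny-fruited non-bitter: (110 − 106.5)² / 106.5 = 0.1150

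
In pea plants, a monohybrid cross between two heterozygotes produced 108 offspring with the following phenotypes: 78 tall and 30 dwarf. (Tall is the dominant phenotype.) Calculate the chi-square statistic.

0.444

For a monohybrid cross between heterozygotes with complete dominance, the expected phenotypic ratio is 3:1.
The 3:1 ratio has 4 parts, so with N = 108 the expected counts are:
  tall: 108 × 3/4 = 81
  dwarf: 108 × 1/4 = 27
χ² = Σ (O − E)² / E
  tall: (78 − 81)² / 81 = 0.1111
  dwarf: (30 − 27)² / 27 = 0.3333
χ² = 0.1111 + 0.3333 = 0.4444 ≈ 0.444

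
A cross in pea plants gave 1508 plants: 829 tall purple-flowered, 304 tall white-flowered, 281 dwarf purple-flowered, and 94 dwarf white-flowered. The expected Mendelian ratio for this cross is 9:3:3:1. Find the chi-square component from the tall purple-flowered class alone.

0.437

Under the 9:3:3:1 hypothesis (Σ ratio = 16, N = 1508):
  tall purple-flowered: 1508 × 9/16 = 848.25
  tall white-flowered: 1508 × 3/16 = 282.75
  dwarf purple-flowered: 1508 × 3/16 = 282.75
  dwarf white-flowered: 1508 × 1/16 = 94.25
Contribution of tall purple-flowered: (829 − 848.25)² / 848.25 = 0.4369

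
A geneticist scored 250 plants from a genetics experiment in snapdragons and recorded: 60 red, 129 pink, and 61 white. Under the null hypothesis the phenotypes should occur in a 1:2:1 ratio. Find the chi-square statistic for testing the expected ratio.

0.264

The 1:2:1 ratio has 4 parts, so with N = 250 the expected counts are:
  red: 250 × 1/4 = 62.5
  pink: 250 × 2/4 = 125
  white: 250 × 1/4 = 62.5
χ² = Σ (O − E)² / E
  red: (60 − 62.5)² / 62.5 = 0.1000
  pink: (129 − 125)² / 125 = 0.1280
  white: (61 − 62.5)² / 62.5 = 0.0360
χ² = 0.1000 + 0.1280 + 0.0360 = 0.264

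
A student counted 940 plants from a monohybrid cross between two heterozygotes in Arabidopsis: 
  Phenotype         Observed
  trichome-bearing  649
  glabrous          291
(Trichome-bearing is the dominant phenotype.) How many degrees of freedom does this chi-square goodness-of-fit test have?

1

For a monohybrid cross between heterozygotes with complete dominance, the expected phenotypic ratio is 3:1.
A goodness-of-fit test with 2 phenotype classes has df = 2 − 1 = 1.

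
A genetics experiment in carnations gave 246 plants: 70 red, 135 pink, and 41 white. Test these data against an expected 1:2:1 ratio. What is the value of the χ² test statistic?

9.179

Expected counts for N = 246 under a 1:2:1 ratio (total parts = 4):
  red: 246 × 1/4 = 61.5
  pink: 246 × 2/4 = 123
  white: 246 × 1/4 = 61.5
χ² = Σ (O − E)² / E
  red: (70 − 61.5)² / 61.5 = 1.1748
  pink: (135 − 123)² / 123 = 1.1707
  white: (41 − 61.5)² / 61.5 = 6.8333
χ² = 1.1748 + 1.1707 + 6.8333 = 9.1788 ≈ 9.179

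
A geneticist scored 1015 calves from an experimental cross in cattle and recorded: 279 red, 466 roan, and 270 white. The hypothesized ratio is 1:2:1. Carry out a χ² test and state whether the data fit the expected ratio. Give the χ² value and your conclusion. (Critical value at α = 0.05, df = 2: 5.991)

6.947; not consistent

Expected counts for N = 1015 under a 1:2:1 ratio (total parts = 4):
  red: 1015 × 1/4 = 253.75
  roan: 1015 × 2/4 = 507.5
  white: 1015 × 1/4 = 253.75
χ² = Σ (O − E)² / E
  red: (279 − 253.75)² / 253.75 = 2.5126
  roan: (466 − 507.5)² / 507.5 = 3.3936
  white: (270 − 253.75)² / 253.75 = 1.0406
χ² = 2.5126 + 3.3936 + 1.0406 = 6.9468 ≈ 6.947
Degrees of freedom = 3 − 1 = 2; critical value at α = 0.05 is 5.991.
Since 6.947 > 5.991, we reject the null hypothesis — the data do not fit the 1:2:1 ratio.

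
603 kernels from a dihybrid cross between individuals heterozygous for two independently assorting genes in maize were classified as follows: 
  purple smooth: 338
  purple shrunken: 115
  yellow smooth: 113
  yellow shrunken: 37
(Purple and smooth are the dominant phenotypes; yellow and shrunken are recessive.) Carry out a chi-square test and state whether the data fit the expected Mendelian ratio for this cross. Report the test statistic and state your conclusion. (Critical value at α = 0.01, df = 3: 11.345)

0.050; consistent

A dihybrid F₂ with independent assortment and complete dominance at both loci gives a 9:3:3:1 phenotypic ratio.
Expected counts for N = 603 under a 9:3:3:1 ratio (total parts = 16):
  purple smooth: 603 × 9/16 = 339.1875
  purple shrunken: 603 × 3/16 = 113.0625
  yellow smooth: 603 × 3/16 = 113.0625
  yellow shrunken: 603 × 1/16 = 37.6875
χ² = Σ (O − E)² / E
  purple smooth: (338 − 339.1875)² / 339.1875 = 0.0042
  purple shrunken: (115 − 113.0625)² / 113.0625 = 0.0332
  yellow smooth: (113 − 113.0625)² / 113.0625 = 0.0000
  yellow shrunken: (37 − 37.6875)² / 37.6875 = 0.0125
χ² = 0.0042 + 0.0332 + 0.0000 + 0.0125 = 0.0499 ≈ 0.050
Degrees of freedom = 4 − 1 = 3; critical value at α = 0.01 is 11.345.
Since 0.050 < 11.345, we fail to reject the null hypothesis — the data are consistent with the 9:3:3:1 ratio.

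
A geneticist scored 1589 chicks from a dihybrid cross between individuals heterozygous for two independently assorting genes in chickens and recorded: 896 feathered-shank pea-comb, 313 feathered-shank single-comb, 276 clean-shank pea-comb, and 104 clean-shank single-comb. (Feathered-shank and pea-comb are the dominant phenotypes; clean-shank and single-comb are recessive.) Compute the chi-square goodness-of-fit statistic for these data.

2.603

A dihybrid F₂ with independent assortment and complete dominance at both loci gives a 9:3:3:1 phenotypic ratio.
Under the 9:3:3:1 hypothesis (Σ ratio = 16, N = 1589):
  feathered-shank pea-comb: 1589 × 9/16 = 893.8125
  feathered-shank single-comb: 1589 × 3/16 = 297.9375
  clean-shank pea-comb: 1589 × 3/16 = 297.9375
  clean-shank single-comb: 1589 × 1/16 = 99.3125
χ² = Σ (O − E)² / E
  feathered-shank pea-comb: (896 − 893.8125)² / 893.8125 = 0.0054
  feathered-shank single-comb: (313 − 297.9375)² / 297.9375 = 0.7615
  clean-shank pea-comb: (276 − 297.9375)² / 297.9375 = 1.6153
  clean-shank single-comb: (104 − 99.3125)² / 99.3125 = 0.2212
χ² = 0.0054 + 0.7615 + 1.6153 + 0.2212 = 2.6034 ≈ 2.603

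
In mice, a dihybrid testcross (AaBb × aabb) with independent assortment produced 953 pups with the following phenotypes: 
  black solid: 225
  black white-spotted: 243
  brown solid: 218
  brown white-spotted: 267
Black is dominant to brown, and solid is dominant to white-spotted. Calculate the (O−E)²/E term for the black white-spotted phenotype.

A dihybrid testcross with independent assortment gives a 1:1:1:1 ratio.
The 1:1:1:1 ratio has 4 parts, so with N = 953 the expected counts are:
  black solid: 953 × 1/4 = 238.25
  black white-spotted: 953 × 1/4 = 238.25
  brown solid: 953 × 1/4 = 238.25
  brown white-spotted: 953 × 1/4 = 238.25
Contribution of black white-spotted: (243 − 238.25)² / 238.25 = 0.0947

0.095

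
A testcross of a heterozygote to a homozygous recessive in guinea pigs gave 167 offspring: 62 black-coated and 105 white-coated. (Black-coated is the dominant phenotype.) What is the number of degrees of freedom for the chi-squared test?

A testcross of a heterozygote (Aa × aa) gives a 1:1 phenotypic ratio.
A goodness-of-fit test with 2 phenotype classes has df = 2 − 1 = 1.

1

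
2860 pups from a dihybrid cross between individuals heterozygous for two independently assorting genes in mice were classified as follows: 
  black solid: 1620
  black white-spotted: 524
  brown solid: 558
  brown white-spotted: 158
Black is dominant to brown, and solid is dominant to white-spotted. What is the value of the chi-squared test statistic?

3.649

A dihybrid F₂ with independent assortment and complete dominance at both loci gives a 9:3:3:1 phenotypic ratio.
The 9:3:3:1 ratio has 16 parts, so with N = 2860 the expected counts are:
  black solid: 2860 × 9/16 = 1608.75
  black white-spotted: 2860 × 3/16 = 536.25
  brown solid: 2860 × 3/16 = 536.25
  brown white-spotted: 2860 × 1/16 = 178.75
χ² = Σ (O − E)² / E
  black solid: (1620 − 1608.75)² / 1608.75 = 0.0787
  black white-spotted: (524 − 536.25)² / 536.25 = 0.2798
  brown solid: (558 − 536.25)² / 536.25 = 0.8822
  brown white-spotted: (158 − 178.75)² / 178.75 = 2.4087
χ² = 0.0787 + 0.2798 + 0.8822 + 2.4087 = 3.6494 ≈ 3.649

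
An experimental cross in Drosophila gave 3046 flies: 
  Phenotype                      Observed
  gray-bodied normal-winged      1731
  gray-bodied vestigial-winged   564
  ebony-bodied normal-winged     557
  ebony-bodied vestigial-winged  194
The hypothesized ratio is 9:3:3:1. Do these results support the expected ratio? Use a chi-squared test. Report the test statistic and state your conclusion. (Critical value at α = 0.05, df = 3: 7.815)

0.689; consistent

Total ratio parts = 16. Expected numbers out of 3046:
  gray-bodied normal-winged: 3046 × 9/16 = 1713.375
  gray-bodied vestigial-winged: 3046 × 3/16 = 571.125
  ebony-bodied normal-winged: 3046 × 3/16 = 571.125
  ebony-bodied vestigial-winged: 3046 × 1/16 = 190.375
χ² = Σ (O − E)² / E
  gray-bodied normal-winged: (1731 − 1713.375)² / 1713.375 = 0.1813
  gray-bodied vestigial-winged: (564 − 571.125)² / 571.125 = 0.0889
  ebony-bodied normal-winged: (557 − 571.125)² / 571.125 = 0.3493
  ebony-bodied vestigial-winged: (194 − 190.375)² / 190.375 = 0.0690
χ² = 0.1813 + 0.0889 + 0.3493 + 0.0690 = 0.6885 ≈ 0.689
Degrees of freedom = 4 − 1 = 3; critical value at α = 0.05 is 7.815.
Since 0.689 < 7.815, we fail to reject the null hypothesis — the data are consistent with the 9:3:3:1 ratio.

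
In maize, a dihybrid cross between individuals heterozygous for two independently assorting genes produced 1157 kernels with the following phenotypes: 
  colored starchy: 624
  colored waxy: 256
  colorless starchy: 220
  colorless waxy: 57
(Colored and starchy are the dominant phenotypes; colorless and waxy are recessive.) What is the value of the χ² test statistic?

A dihybrid F₂ with independent assortment and complete dominance at both loci gives a 9:3:3:1 phenotypic ratio.
Under the 9:3:3:1 hypothesis (Σ ratio = 16, N = 1157):
  colored starchy: 1157 × 9/16 = 650.8125
  colored waxy: 1157 × 3/16 = 216.9375
  colorless starchy: 1157 × 3/16 = 216.9375
  colorless waxy: 1157 × 1/16 = 72.3125
χ² = Σ (O − E)² / E
  colored starchy: (624 − 650.8125)² / 650.8125 = 1.1046
  colored waxy: (256 − 216.9375)² / 216.9375 = 7.0337
  colorless starchy: (220 − 216.9375)² / 216.9375 = 0.0432
  colorless waxy: (57 − 72.3125)² / 72.3125 = 3.2425
χ² = 1.1046 + 7.0337 + 0.0432 + 3.2425 = 11.424

11.424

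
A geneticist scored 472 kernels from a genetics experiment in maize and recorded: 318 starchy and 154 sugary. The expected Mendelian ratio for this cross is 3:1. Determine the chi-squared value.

The 3:1 ratio has 4 parts, so with N = 472 the expected counts are:
  starchy: 472 × 3/4 = 354
  sugary: 472 × 1/4 = 118
χ² = Σ (O − E)² / E
  starchy: (318 − 354)² / 354 = 3.6610
  sugary: (154 − 118)² / 118 = 10.9831
χ² = 3.6610 + 10.9831 = 14.6441 ≈ 14.644

14.644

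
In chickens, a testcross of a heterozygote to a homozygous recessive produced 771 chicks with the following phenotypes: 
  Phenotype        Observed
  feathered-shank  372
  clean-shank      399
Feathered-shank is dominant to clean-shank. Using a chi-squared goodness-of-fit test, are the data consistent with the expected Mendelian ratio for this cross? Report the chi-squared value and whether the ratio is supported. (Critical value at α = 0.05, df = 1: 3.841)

0.946; consistent

A testcross of a heterozygote (Aa × aa) gives a 1:1 phenotypic ratio.
The 1:1 ratio has 2 parts, so with N = 771 the expected counts are:
  feathered-shank: 771 × 1/2 = 385.5
  clean-shank: 771 × 1/2 = 385.5
χ² = Σ (O − E)² / E
  feathered-shank: (372 − 385.5)² / 385.5 = 0.4728
  clean-shank: (399 − 385.5)² / 385.5 = 0.4728
χ² = 0.4728 + 0.4728 = 0.9456 ≈ 0.946
Degrees of freedom = 2 − 1 = 1; critical value at α = 0.05 is 3.841.
Since 0.946 < 3.841, we fail to reject the null hypothesis — the data are consistent with the 1:1 ratio.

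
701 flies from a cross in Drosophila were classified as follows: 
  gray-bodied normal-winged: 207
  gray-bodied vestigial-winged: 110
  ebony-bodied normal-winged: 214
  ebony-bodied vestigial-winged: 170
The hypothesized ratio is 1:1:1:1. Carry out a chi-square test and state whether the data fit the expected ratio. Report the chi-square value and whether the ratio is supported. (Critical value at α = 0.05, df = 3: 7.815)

38.772; not consistent

Expected counts for N = 701 under a 1:1:1:1 ratio (total parts = 4):
  gray-bodied normal-winged: 701 × 1/4 = 175.25
  gray-bodied vestigial-winged: 701 × 1/4 = 175.25
  ebony-bodied normal-winged: 701 × 1/4 = 175.25
  ebony-bodied vestigial-winged: 701 × 1/4 = 175.25
χ² = Σ (O − E)² / E
  gray-bodied normal-winged: (207 − 175.25)² / 175.25 = 5.7521
  gray-bodied vestigial-winged: (110 − 175.25)² / 175.25 = 24.2942
  ebony-bodied normal-winged: (214 − 175.25)² / 175.25 = 8.5681
  ebony-bodied vestigial-winged: (170 − 175.25)² / 175.25 = 0.1573
χ² = 5.7521 + 24.2942 + 8.5681 + 0.1573 = 38.7717 ≈ 38.772
Degrees of freedom = 4 − 1 = 3; critical value at α = 0.05 is 7.815.
Since 38.772 > 7.815, we reject the null hypothesis — the data do not fit the 1:1:1:1 ratio.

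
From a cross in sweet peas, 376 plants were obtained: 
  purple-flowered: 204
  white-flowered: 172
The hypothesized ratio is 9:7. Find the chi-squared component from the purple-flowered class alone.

Expected counts for N = 376 under a 9:7 ratio (total parts = 16):
  purple-flowered: 376 × 9/16 = 211.5
  white-flowered: 376 × 7/16 = 164.5
Contribution of purple-flowered: (204 − 211.5)² / 211.5 = 0.2660

0.266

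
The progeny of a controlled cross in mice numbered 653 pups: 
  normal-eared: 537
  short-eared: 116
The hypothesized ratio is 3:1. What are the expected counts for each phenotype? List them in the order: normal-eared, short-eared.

Under the 3:1 hypothesis (Σ ratio = 4, N = 653):
  normal-eared: 653 × 3/4 = 489.75
  short-eared: 653 × 1/4 = 163.25

489.75, 163.25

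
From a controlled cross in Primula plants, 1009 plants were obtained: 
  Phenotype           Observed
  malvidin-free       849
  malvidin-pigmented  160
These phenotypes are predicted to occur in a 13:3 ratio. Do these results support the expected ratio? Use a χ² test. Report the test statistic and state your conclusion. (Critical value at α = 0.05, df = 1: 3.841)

5.542; not consistent

The 13:3 ratio has 16 parts, so with N = 1009 the expected counts are:
  malvidin-free: 1009 × 13/16 = 819.8125
  malvidin-pigmented: 1009 × 3/16 = 189.1875
χ² = Σ (O − E)² / E
  malvidin-free: (849 − 819.8125)² / 819.8125 = 1.0392
  malvidin-pigmented: (160 − 189.1875)² / 189.1875 = 4.5030
χ² = 1.0392 + 4.5030 = 5.5422 ≈ 5.542
Degrees of freedom = 2 − 1 = 1; critical value at α = 0.05 is 3.841.
Since 5.542 > 3.841, we reject the null hypothesis — the data do not fit the 13:3 ratio.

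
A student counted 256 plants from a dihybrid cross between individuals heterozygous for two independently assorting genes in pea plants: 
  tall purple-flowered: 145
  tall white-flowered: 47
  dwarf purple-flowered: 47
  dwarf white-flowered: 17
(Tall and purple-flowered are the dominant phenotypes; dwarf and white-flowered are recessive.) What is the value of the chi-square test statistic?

A dihybrid F₂ with independent assortment and complete dominance at both loci gives a 9:3:3:1 phenotypic ratio.
Under the 9:3:3:1 hypothesis (Σ ratio = 16, N = 256):
  tall purple-flowered: 256 × 9/16 = 144
  tall white-flowered: 256 × 3/16 = 48
  dwarf purple-flowered: 256 × 3/16 = 48
  dwarf white-flowered: 256 × 1/16 = 16
χ² = Σ (O − E)² / E
  tall purple-flowered: (145 − 144)² / 144 = 0.0069
  tall white-flowered: (47 − 48)² / 48 = 0.0208
  dwarf purple-flowered: (47 − 48)² / 48 = 0.0208
  dwarf white-flowered: (17 − 16)² / 16 = 0.0625
χ² = 0.0069 + 0.0208 + 0.0208 + 0.0625 = 0.111

0.111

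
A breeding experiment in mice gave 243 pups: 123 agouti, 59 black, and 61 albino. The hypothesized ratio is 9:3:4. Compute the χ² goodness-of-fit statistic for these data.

5.335

Under the 9:3:4 hypothesis (Σ ratio = 16, N = 243):
  agouti: 243 × 9/16 = 136.6875
  black: 243 × 3/16 = 45.5625
  albino: 243 × 4/16 = 60.75
χ² = Σ (O − E)² / E
  agouti: (123 − 136.6875)² / 136.6875 = 1.3706
  black: (59 − 45.5625)² / 45.5625 = 3.9630
  albino: (61 − 60.75)² / 60.75 = 0.0010
χ² = 1.3706 + 3.9630 + 0.0010 = 5.3346 ≈ 5.335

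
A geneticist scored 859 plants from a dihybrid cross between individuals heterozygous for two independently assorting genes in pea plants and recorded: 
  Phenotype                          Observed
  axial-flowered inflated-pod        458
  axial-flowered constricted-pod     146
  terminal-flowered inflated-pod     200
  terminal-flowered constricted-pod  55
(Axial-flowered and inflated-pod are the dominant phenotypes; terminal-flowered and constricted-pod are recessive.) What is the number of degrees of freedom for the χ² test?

A dihybrid F₂ with independent assortment and complete dominance at both loci gives a 9:3:3:1 phenotypic ratio.
A goodness-of-fit test with 4 phenotype classes has df = 4 − 1 = 3.

3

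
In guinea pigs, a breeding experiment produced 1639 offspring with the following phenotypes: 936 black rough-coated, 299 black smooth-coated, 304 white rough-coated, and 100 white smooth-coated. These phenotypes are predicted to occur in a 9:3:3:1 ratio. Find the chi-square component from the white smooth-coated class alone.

0.058

The 9:3:3:1 ratio has 16 parts, so with N = 1639 the expected counts are:
  black rough-coated: 1639 × 9/16 = 921.9375
  black smooth-coated: 1639 × 3/16 = 307.3125
  white rough-coated: 1639 × 3/16 = 307.3125
  white smooth-coated: 1639 × 1/16 = 102.4375
Contribution of white smooth-coated: (100 − 102.4375)² / 102.4375 = 0.0580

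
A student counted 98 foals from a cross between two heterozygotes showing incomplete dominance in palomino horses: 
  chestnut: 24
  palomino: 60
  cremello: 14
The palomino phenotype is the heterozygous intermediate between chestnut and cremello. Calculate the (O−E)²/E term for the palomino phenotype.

With incomplete dominance, a heterozygote × heterozygote cross gives a 1:2:1 phenotypic ratio.
Under the 1:2:1 hypothesis (Σ ratio = 4, N = 98):
  chestnut: 98 × 1/4 = 24.5
  palomino: 98 × 2/4 = 49
  cremello: 98 × 1/4 = 24.5
Contribution of palomino: (60 − 49)² / 49 = 2.4694

2.469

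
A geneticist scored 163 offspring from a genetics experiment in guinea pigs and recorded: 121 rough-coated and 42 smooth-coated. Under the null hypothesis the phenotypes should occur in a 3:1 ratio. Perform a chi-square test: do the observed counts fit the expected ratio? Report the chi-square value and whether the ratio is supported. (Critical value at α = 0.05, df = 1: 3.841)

Under the 3:1 hypothesis (Σ ratio = 4, N = 163):
  rough-coated: 163 × 3/4 = 122.25
  smooth-coated: 163 × 1/4 = 40.75
χ² = Σ (O − E)² / E
  rough-coated: (121 − 122.25)² / 122.25 = 0.0128
  smooth-coated: (42 − 40.75)² / 40.75 = 0.0383
χ² = 0.0128 + 0.0383 = 0.0511 ≈ 0.051
Degrees of freedom = 2 − 1 = 1; critical value at α = 0.05 is 3.841.
Since 0.051 < 3.841, we fail to reject the null hypothesis — the data are consistent with the 3:1 ratio.

0.051; consistent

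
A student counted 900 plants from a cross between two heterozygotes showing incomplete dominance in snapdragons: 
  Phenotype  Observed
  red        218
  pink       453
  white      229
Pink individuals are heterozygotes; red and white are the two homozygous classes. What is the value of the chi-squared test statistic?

With incomplete dominance, a heterozygote × heterozygote cross gives a 1:2:1 phenotypic ratio.
Total ratio parts = 4. Expected numbers out of 900:
  red: 900 × 1/4 = 225
  pink: 900 × 2/4 = 450
  white: 900 × 1/4 = 225
χ² = Σ (O − E)² / E
  red: (218 − 225)² / 225 = 0.2178
  pink: (453 − 450)² / 450 = 0.0200
  white: (229 − 225)² / 225 = 0.0711
χ² = 0.2178 + 0.0200 + 0.0711 = 0.3089 ≈ 0.309

0.309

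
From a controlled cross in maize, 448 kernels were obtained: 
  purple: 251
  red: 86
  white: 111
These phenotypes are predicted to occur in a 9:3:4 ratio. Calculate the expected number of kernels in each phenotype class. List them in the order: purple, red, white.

252, 84, 112

Total ratio parts = 16. Expected numbers out of 448:
  purple: 448 × 9/16 = 252
  red: 448 × 3/16 = 84
  white: 448 × 4/16 = 112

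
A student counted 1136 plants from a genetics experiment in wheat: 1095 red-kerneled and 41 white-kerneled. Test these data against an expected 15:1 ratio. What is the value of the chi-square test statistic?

13.521

The 15:1 ratio has 16 parts, so with N = 1136 the expected counts are:
  red-kerneled: 1136 × 15/16 = 1065
  white-kerneled: 1136 × 1/16 = 71
χ² = Σ (O − E)² / E
  red-kerneled: (1095 − 1065)² / 1065 = 0.8451
  white-kerneled: (41 − 71)² / 71 = 12.6761
χ² = 0.8451 + 12.6761 = 13.5212 ≈ 13.521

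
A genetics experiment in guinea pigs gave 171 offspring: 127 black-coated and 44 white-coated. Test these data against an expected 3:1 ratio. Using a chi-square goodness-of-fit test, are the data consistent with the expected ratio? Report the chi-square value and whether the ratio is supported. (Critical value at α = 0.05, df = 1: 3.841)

0.049; consistent

Expected counts for N = 171 under a 3:1 ratio (total parts = 4):
  black-coated: 171 × 3/4 = 128.25
  white-coated: 171 × 1/4 = 42.75
χ² = Σ (O − E)² / E
  black-coated: (127 − 128.25)² / 128.25 = 0.0122
  white-coated: (44 − 42.75)² / 42.75 = 0.0365
χ² = 0.0122 + 0.0365 = 0.0487 ≈ 0.049
Degrees of freedom = 2 − 1 = 1; critical value at α = 0.05 is 3.841.
Since 0.049 < 3.841, we fail to reject the null hypothesis — the data are consistent with the 3:1 ratio.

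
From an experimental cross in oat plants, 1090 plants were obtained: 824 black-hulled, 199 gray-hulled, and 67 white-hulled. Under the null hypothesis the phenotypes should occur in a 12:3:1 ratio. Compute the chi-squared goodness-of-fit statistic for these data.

The 12:3:1 ratio has 16 parts, so with N = 1090 the expected counts are:
  black-hulled: 1090 × 12/16 = 817.5
  gray-hulled: 1090 × 3/16 = 204.375
  white-hulled: 1090 × 1/16 = 68.125
χ² = Σ (O − E)² / E
  black-hulled: (824 − 817.5)² / 817.5 = 0.0517
  gray-hulled: (199 − 204.375)² / 204.375 = 0.1414
  white-hulled: (67 − 68.125)² / 68.125 = 0.0186
χ² = 0.0517 + 0.1414 + 0.0186 = 0.2117 ≈ 0.212

0.212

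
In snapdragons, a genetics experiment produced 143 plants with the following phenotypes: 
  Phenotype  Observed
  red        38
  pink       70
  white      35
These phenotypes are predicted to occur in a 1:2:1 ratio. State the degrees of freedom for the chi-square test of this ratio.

2

A goodness-of-fit test with 3 phenotype classes has df = 3 − 1 = 2.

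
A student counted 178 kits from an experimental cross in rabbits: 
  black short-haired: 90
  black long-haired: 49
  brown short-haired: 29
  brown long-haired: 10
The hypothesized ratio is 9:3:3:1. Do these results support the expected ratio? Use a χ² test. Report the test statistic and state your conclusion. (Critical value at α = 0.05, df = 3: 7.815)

Expected counts for N = 178 under a 9:3:3:1 ratio (total parts = 16):
  black short-haired: 178 × 9/16 = 100.125
  black long-haired: 178 × 3/16 = 33.375
  brown short-haired: 178 × 3/16 = 33.375
  brown long-haired: 178 × 1/16 = 11.125
χ² = Σ (O − E)² / E
  black short-haired: (90 − 100.125)² / 100.125 = 1.0239
  black long-haired: (49 − 33.375)² / 33.375 = 7.3151
  brown short-haired: (29 − 33.375)² / 33.375 = 0.5735
  brown long-haired: (10 − 11.125)² / 11.125 = 0.1138
χ² = 1.0239 + 7.3151 + 0.5735 + 0.1138 = 9.0263 ≈ 9.026
Degrees of freedom = 4 − 1 = 3; critical value at α = 0.05 is 7.815.
Since 9.026 > 7.815, we reject the null hypothesis — the data do not fit the 9:3:3:1 ratio.

9.026; not consistent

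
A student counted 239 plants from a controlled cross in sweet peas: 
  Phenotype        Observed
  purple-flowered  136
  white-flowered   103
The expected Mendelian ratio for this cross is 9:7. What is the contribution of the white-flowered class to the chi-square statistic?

0.023

The 9:7 ratio has 16 parts, so with N = 239 the expected counts are:
  purple-flowered: 239 × 9/16 = 134.4375
  white-flowered: 239 × 7/16 = 104.5625
Contribution of white-flowered: (103 − 104.5625)² / 104.5625 = 0.0233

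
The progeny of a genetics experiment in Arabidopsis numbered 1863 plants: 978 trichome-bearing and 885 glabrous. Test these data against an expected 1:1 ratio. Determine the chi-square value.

4.643

Expected counts for N = 1863 under a 1:1 ratio (total parts = 2):
  trichome-bearing: 1863 × 1/2 = 931.5
  glabrous: 1863 × 1/2 = 931.5
χ² = Σ (O − E)² / E
  trichome-bearing: (978 − 931.5)² / 931.5 = 2.3213
  glabrous: (885 − 931.5)² / 931.5 = 2.3213
χ² = 2.3213 + 2.3213 = 4.6426 ≈ 4.643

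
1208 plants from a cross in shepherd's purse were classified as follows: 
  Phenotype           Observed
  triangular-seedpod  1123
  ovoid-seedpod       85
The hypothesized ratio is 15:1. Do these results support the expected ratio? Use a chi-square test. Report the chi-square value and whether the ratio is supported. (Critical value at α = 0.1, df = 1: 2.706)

1.275; consistent

Expected counts for N = 1208 under a 15:1 ratio (total parts = 16):
  triangular-seedpod: 1208 × 15/16 = 1132.5
  ovoid-seedpod: 1208 × 1/16 = 75.5
χ² = Σ (O − E)² / E
  triangular-seedpod: (1123 − 1132.5)² / 1132.5 = 0.0797
  ovoid-seedpod: (85 − 75.5)² / 75.5 = 1.1954
χ² = 0.0797 + 1.1954 = 1.2751 ≈ 1.275
Degrees of freedom = 2 − 1 = 1; critical value at α = 0.1 is 2.706.
Since 1.275 < 2.706, we fail to reject the null hypothesis — the data are consistent with the 15:1 ratio.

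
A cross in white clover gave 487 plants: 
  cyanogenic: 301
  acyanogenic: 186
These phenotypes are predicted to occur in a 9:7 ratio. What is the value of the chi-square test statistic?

6.111

Total ratio parts = 16. Expected numbers out of 487:
  cyanogenic: 487 × 9/16 = 273.9375
  acyanogenic: 487 × 7/16 = 213.0625
χ² = Σ (O − E)² / E
  cyanogenic: (301 − 273.9375)² / 273.9375 = 2.6735
  acyanogenic: (186 − 213.0625)² / 213.0625 = 3.4374
χ² = 2.6735 + 3.4374 = 6.1109 ≈ 6.111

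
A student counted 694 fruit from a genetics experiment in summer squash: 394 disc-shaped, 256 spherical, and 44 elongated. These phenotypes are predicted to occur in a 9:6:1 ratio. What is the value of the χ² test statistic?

Under the 9:6:1 hypothesis (Σ ratio = 16, N = 694):
  disc-shaped: 694 × 9/16 = 390.375
  spherical: 694 × 6/16 = 260.25
  elongated: 694 × 1/16 = 43.375
χ² = Σ (O − E)² / E
  disc-shaped: (394 − 390.375)² / 390.375 = 0.0337
  spherical: (256 − 260.25)² / 260.25 = 0.0694
  elongated: (44 − 43.375)² / 43.375 = 0.0090
χ² = 0.0337 + 0.0694 + 0.0090 = 0.1121 ≈ 0.112

0.112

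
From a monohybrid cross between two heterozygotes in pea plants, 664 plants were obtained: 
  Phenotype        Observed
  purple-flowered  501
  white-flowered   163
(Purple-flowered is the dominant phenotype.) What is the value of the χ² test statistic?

0.072

For a monohybrid cross between heterozygotes with complete dominance, the expected phenotypic ratio is 3:1.
Under the 3:1 hypothesis (Σ ratio = 4, N = 664):
  purple-flowered: 664 × 3/4 = 498
  white-flowered: 664 × 1/4 = 166
χ² = Σ (O − E)² / E
  purple-flowered: (501 − 498)² / 498 = 0.0181
  white-flowered: (163 − 166)² / 166 = 0.0542
χ² = 0.0181 + 0.0542 = 0.0723 ≈ 0.072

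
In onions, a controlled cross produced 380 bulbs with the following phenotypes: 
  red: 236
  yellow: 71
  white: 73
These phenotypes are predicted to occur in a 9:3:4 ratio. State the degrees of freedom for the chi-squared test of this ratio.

A goodness-of-fit test with 3 phenotype classes has df = 3 − 1 = 2.

2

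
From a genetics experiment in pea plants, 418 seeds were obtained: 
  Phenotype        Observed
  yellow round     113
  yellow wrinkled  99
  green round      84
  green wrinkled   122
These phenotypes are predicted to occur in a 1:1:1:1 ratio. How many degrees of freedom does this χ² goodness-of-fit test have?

3

A goodness-of-fit test with 4 phenotype classes has df = 4 − 1 = 3.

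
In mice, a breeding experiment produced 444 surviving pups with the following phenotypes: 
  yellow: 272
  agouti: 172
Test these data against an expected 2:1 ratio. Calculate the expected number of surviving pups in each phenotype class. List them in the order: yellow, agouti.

296, 148

Total ratio parts = 3. Expected numbers out of 444:
  yellow: 444 × 2/3 = 296
  agouti: 444 × 1/3 = 148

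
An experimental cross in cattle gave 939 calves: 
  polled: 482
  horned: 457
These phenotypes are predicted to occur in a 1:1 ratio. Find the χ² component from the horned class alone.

0.333

The 1:1 ratio has 2 parts, so with N = 939 the expected counts are:
  polled: 939 × 1/2 = 469.5
  horned: 939 × 1/2 = 469.5
Contribution of horned: (457 − 469.5)² / 469.5 = 0.3328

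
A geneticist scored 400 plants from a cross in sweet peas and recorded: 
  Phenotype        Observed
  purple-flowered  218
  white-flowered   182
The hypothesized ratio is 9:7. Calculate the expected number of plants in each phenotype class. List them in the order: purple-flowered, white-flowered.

Under the 9:7 hypothesis (Σ ratio = 16, N = 400):
  purple-flowered: 400 × 9/16 = 225
  white-flowered: 400 × 7/16 = 175

225, 175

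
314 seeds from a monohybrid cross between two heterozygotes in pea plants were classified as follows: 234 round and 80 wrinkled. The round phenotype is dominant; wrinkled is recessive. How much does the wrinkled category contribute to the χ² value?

For a monohybrid cross between heterozygotes with complete dominance, the expected phenotypic ratio is 3:1.
Under the 3:1 hypothesis (Σ ratio = 4, N = 314):
  round: 314 × 3/4 = 235.5
  wrinkled: 314 × 1/4 = 78.5
Contribution of wrinkled: (80 − 78.5)² / 78.5 = 0.0287

0.029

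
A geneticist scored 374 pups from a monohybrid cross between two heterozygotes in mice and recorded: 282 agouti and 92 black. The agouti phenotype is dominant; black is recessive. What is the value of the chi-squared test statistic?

0.032

For a monohybrid cross between heterozygotes with complete dominance, the expected phenotypic ratio is 3:1.
The 3:1 ratio has 4 parts, so with N = 374 the expected counts are:
  agouti: 374 × 3/4 = 280.5
  black: 374 × 1/4 = 93.5
χ² = Σ (O − E)² / E
  agouti: (282 − 280.5)² / 280.5 = 0.0080
  black: (92 − 93.5)² / 93.5 = 0.0241
χ² = 0.0080 + 0.0241 = 0.0321 ≈ 0.032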